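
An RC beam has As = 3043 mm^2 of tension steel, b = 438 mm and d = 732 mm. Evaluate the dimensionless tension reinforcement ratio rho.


rho = As / (b * d)
= 3043 / (438 * 732)
= 3043 / 320616
= 0.009491 (dimensionless)

0.009491 (dimensionless)


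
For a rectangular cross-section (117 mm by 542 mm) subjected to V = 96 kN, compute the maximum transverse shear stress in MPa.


A = b * h = 117 * 542 = 63414 mm^2
V = 96 kN = 96000.0 N
tau_max = 1.5 * V / A = 1.5 * 96000.0 / 63414
= 2.2708 MPa

2.2708 MPa


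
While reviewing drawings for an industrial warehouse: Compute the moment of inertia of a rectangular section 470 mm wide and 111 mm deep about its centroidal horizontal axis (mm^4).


I = b * h^3 / 12
= 470 * 111^3 / 12
= 470 * 1367631 / 12
= 53565547.5 mm^4

53565547.5 mm^4


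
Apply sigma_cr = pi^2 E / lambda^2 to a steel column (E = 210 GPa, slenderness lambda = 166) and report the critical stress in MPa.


sigma_cr = pi^2 * E / lambda^2
= 9.8696 * 210000.0 / 166^2
= 9.8696 * 210000.0 / 27556
= 75.2147 MPa

75.2147 MPa


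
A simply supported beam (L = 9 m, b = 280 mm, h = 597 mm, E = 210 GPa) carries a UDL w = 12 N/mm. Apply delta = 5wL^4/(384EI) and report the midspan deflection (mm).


I = 280 * 597^3 / 12 = 4964777370.0 mm^4
L = 9000.0 mm, w = 12 N/mm, E = 210000.0 MPa
delta = 5 * w * L^4 / (384 * E * I)
= 5 * 12 * 9000.0^4 / (384 * 210000.0 * 4964777370.0)
= 0.9833 mm

0.9833 mm


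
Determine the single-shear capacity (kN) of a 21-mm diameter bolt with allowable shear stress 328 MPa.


A = pi * d^2 / 4 = pi * 21^2 / 4 = 346.3606 mm^2
V = f_v * A / 1000 = 328 * 346.3606 / 1000
= 113.6063 kN

113.6063 kN


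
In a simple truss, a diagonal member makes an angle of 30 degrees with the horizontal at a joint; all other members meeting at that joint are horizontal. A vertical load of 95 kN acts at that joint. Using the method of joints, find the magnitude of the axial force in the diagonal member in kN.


At the joint, only the diagonal has a vertical component, so vertical equilibrium gives:
F * sin(30) = 95
F = 95 / sin(30)
= 95 / 0.5
= 190.0 kN

190.0 kN


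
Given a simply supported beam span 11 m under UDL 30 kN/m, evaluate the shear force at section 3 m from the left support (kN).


R_A = w * L / 2 = 30 * 11 / 2 = 165.0 kN
V(x) = R_A - w * x = 165.0 - 30 * 3
= 75.0 kN

75.0 kN


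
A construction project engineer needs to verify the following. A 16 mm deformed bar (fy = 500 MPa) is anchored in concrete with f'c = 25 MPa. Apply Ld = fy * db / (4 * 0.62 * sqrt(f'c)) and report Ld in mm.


Ld = (fy * db) / (4 * 0.62 * sqrt(f'c))
= (500 * 16) / (4 * 0.62 * sqrt(25))
= 8000 / 12.4
= 645.16 mm

645.16 mm


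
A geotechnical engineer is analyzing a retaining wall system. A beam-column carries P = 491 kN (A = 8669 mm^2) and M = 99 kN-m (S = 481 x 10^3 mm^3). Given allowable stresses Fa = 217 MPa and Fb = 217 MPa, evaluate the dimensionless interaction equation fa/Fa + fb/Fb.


f_a = P / A = 491000.0 / 8669 = 56.6386 MPa
f_b = M / S = 99000000.0 / 481000.0 = 205.8212 MPa
Ratio = f_a / Fa + f_b / Fb
= 56.6386 / 217 + 205.8212 / 217
= 1.2095 (dimensionless)

1.2095 (dimensionless)


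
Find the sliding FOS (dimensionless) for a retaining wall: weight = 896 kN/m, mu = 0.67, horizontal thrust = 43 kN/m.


Resisting force = mu * W = 0.67 * 896 = 600.32 kN/m
FOS = Resisting / Driving = 600.32 / 43
= 13.9609 (dimensionless)

13.9609 (dimensionless)


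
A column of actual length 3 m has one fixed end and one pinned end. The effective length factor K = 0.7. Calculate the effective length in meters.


L_eff = K * L
= 0.7 * 3
= 2.1 m

2.1 m


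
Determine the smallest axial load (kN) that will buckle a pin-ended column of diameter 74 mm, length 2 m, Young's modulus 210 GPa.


I = pi * d^4 / 64 = 1471962.61 mm^4
L = 2000.0 mm
P_cr = pi^2 * E * I / L^2
= 9.8696 * 210000.0 * 1471962.61 / 2000.0^2
= 762703.65 N = 762.7037 kN

762.7037 kN


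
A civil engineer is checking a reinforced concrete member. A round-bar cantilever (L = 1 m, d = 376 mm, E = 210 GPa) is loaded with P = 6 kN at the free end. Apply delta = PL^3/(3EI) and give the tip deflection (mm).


I = pi * d^4 / 64 = pi * 376^4 / 64 = 981118078.81 mm^4
L = 1000.0 mm, P = 6000.0 N, E = 210000.0 MPa
delta = P * L^3 / (3 * E * I)
= 6000.0 * 1000.0^3 / (3 * 210000.0 * 981118078.81)
= 0.0097 mm

0.0097 mm


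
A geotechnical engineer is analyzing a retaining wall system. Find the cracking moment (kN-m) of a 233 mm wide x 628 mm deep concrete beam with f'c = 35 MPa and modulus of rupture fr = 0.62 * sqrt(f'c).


fr = 0.62 * sqrt(35) = 0.62 * 5.9161 = 3.668 MPa
I = 233 * 628^3 / 12 = 4808987034.67 mm^4
y_t = 314.0 mm
M_cr = fr * I / y_t = 3.668 * 4808987034.67 / 314.0 N-mm
= 56.1759 kN-m

56.1759 kN-m


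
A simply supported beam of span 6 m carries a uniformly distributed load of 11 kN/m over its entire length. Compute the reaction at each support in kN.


Total load = w * L = 11 * 6 = 66 kN
By symmetry, each reaction R = total / 2 = 66 / 2 = 33.0 kN

33.0 kN


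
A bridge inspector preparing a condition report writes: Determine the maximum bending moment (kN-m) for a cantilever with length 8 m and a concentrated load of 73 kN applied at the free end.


For a cantilever with a point load at the free end:
M_max = P * L = 73 * 8 = 584 kN-m

584 kN-m


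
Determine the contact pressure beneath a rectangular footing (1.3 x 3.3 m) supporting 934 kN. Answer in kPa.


A = 1.3 * 3.3 = 4.29 m^2
q = P / A = 934 / 4.29
= 217.7156 kPa

217.7156 kPa


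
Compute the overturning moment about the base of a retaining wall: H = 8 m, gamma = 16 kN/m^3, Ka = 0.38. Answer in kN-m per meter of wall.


Pa = 0.5 * Ka * gamma * H^2
= 0.5 * 0.38 * 16 * 8^2
= 194.56 kN/m
Arm = H / 3 = 8 / 3 = 2.6667 m
Mo = Pa * arm = Pa * H / 3 = 194.56 * 8 / 3 = 518.8267 kN-m/m

518.8267 kN-m/m


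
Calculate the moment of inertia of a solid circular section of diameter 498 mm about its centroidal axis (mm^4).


r = d / 2 = 498 / 2 = 249.0 mm
I = pi * r^4 / 4 = pi * 249.0^4 / 4
= 3019167930.26 mm^4

3019167930.26 mm^4


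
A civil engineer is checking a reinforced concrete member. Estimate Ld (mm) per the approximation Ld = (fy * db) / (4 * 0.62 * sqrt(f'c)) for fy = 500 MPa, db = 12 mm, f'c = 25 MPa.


Ld = (fy * db) / (4 * 0.62 * sqrt(f'c))
= (500 * 12) / (4 * 0.62 * sqrt(25))
= 6000 / 12.4
= 483.87 mm

483.87 mm


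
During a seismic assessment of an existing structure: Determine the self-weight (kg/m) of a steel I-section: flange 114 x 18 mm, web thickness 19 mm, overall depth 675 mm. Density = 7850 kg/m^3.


A_flanges = 2 * 114 * 18 = 4104 mm^2
A_web = (675 - 2 * 18) * 19 = 12141 mm^2
A_total = 4104 + 12141 = 16245 mm^2 = 0.016245 m^2
Weight = rho * A = 7850 * 0.016245 = 127.5233 kg/m

127.5233 kg/m


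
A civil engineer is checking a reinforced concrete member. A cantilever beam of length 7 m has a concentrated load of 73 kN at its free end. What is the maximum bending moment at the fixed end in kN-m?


For a cantilever with a point load at the free end:
M_max = P * L = 73 * 7 = 511 kN-m

511 kN-m


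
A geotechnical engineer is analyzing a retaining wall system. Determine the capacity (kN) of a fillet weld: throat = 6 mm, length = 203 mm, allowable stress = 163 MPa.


Strength = throat * length * allowable stress
= 6 * 203 * 163 N
= 198534 N
= 198.53 kN

198.53 kN


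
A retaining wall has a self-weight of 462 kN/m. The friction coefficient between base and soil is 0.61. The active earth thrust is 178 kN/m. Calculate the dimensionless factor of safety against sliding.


Resisting force = mu * W = 0.61 * 462 = 281.82 kN/m
FOS = Resisting / Driving = 281.82 / 178
= 1.5833 (dimensionless)

1.5833 (dimensionless)


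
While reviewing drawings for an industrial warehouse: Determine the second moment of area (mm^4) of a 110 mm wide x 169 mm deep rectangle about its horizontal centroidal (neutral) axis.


I = b * h^3 / 12
= 110 * 169^3 / 12
= 110 * 4826809 / 12
= 44245749.17 mm^4

44245749.17 mm^4


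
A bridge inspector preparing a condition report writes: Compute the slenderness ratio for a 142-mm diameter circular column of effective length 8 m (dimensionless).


Radius of gyration r = d / 4 = 142 / 4 = 35.5 mm
L_eff = 8000.0 mm
Slenderness ratio = L / r = 8000.0 / 35.5 = 225.35 (dimensionless)

225.35 (dimensionless)


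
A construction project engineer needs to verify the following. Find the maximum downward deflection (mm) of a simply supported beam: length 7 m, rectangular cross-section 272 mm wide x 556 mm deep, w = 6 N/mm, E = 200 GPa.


I = 272 * 556^3 / 12 = 3895937962.67 mm^4
L = 7000.0 mm, w = 6 N/mm, E = 200000.0 MPa
delta = 5 * w * L^4 / (384 * E * I)
= 5 * 6 * 7000.0^4 / (384 * 200000.0 * 3895937962.67)
= 0.2407 mm

0.2407 mm


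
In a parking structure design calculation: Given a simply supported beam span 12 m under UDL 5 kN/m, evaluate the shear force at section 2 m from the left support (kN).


R_A = w * L / 2 = 5 * 12 / 2 = 30.0 kN
V(x) = R_A - w * x = 30.0 - 5 * 2
= 20.0 kN

20.0 kN


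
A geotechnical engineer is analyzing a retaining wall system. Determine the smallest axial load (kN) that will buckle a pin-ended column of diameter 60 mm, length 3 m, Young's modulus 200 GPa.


I = pi * d^4 / 64 = 636172.51 mm^4
L = 3000.0 mm
P_cr = pi^2 * E * I / L^2
= 9.8696 * 200000.0 * 636172.51 / 3000.0^2
= 139528.25 N = 139.5282 kN

139.5282 kN


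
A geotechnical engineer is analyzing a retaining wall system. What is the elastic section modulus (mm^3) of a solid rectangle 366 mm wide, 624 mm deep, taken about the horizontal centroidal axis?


S = b * h^2 / 6
= 366 * 624^2 / 6
= 366 * 389376 / 6
= 23751936.0 mm^3

23751936.0 mm^3


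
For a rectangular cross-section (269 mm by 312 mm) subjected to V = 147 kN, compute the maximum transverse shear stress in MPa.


A = b * h = 269 * 312 = 83928 mm^2
V = 147 kN = 147000.0 N
tau_max = 1.5 * V / A = 1.5 * 147000.0 / 83928
= 2.6273 MPa

2.6273 MPa


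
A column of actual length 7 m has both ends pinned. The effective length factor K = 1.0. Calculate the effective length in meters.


L_eff = K * L
= 1.0 * 7
= 7.0 m

7.0 m


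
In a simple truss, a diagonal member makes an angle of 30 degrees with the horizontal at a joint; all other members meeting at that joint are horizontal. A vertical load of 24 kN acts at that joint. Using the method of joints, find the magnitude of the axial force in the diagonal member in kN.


At the joint, only the diagonal has a vertical component, so vertical equilibrium gives:
F * sin(30) = 24
F = 24 / sin(30)
= 24 / 0.5
= 48.0 kN

48.0 kN


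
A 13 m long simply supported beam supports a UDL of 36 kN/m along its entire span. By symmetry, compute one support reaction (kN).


Total load = w * L = 36 * 13 = 468 kN
By symmetry, each reaction R = total / 2 = 468 / 2 = 234.0 kN

234.0 kN


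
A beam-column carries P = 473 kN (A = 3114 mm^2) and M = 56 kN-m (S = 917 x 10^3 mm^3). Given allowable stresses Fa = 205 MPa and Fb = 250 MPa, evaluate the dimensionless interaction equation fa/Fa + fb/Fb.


f_a = P / A = 473000.0 / 3114 = 151.8947 MPa
f_b = M / S = 56000000.0 / 917000.0 = 61.0687 MPa
Ratio = f_a / Fa + f_b / Fb
= 151.8947 / 205 + 61.0687 / 250
= 0.9852 (dimensionless)

0.9852 (dimensionless)


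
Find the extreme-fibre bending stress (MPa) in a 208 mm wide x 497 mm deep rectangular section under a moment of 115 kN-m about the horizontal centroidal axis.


I = b * h^3 / 12 = 208 * 497^3 / 12 = 2127900198.67 mm^4
y = h / 2 = 497 / 2 = 248.5 mm
M = 115 kN-m = 115000000.0 N-mm
sigma = M * y / I = 115000000.0 * 248.5 / 2127900198.67
= 13.43 MPa

13.43 MPa


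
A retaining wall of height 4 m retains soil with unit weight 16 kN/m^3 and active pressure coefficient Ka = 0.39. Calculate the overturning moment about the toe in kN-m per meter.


Pa = 0.5 * Ka * gamma * H^2
= 0.5 * 0.39 * 16 * 4^2
= 49.92 kN/m
Arm = H / 3 = 4 / 3 = 1.3333 m
Mo = Pa * arm = Pa * H / 3 = 49.92 * 4 / 3 = 66.56 kN-m/m

66.56 kN-m/m


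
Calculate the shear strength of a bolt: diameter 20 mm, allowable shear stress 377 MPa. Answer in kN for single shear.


A = pi * d^2 / 4 = pi * 20^2 / 4 = 314.1593 mm^2
V = f_v * A / 1000 = 377 * 314.1593 / 1000
= 118.438 kN

118.438 kN


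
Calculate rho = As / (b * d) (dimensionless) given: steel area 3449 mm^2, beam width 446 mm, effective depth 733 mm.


rho = As / (b * d)
= 3449 / (446 * 733)
= 3449 / 326918
= 0.01055 (dimensionless)

0.01055 (dimensionless)


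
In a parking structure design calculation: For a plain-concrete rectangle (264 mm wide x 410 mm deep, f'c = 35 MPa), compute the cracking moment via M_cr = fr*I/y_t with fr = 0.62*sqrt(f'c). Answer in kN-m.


fr = 0.62 * sqrt(35) = 0.62 * 5.9161 = 3.668 MPa
I = 264 * 410^3 / 12 = 1516262000.0 mm^4
y_t = 205.0 mm
M_cr = fr * I / y_t = 3.668 * 1516262000.0 / 205.0 N-mm
= 27.1298 kN-m

27.1298 kN-m


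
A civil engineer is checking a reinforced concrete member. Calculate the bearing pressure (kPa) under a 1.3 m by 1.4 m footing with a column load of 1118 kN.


A = 1.3 * 1.4 = 1.82 m^2
q = P / A = 1118 / 1.82
= 614.2857 kPa

614.2857 kPa


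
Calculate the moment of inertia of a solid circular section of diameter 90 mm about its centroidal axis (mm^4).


r = d / 2 = 90 / 2 = 45.0 mm
I = pi * r^4 / 4 = pi * 45.0^4 / 4
= 3220623.34 mm^4

3220623.34 mm^4


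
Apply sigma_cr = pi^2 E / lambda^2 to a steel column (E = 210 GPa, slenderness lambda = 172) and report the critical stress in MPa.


sigma_cr = pi^2 * E / lambda^2
= 9.8696 * 210000.0 / 172^2
= 9.8696 * 210000.0 / 29584
= 70.0587 MPa

70.0587 MPa


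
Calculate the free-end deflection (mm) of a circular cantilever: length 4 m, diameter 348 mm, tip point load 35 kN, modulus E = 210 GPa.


I = pi * d^4 / 64 = pi * 348^4 / 64 = 719924369.13 mm^4
L = 4000.0 mm, P = 35000.0 N, E = 210000.0 MPa
delta = P * L^3 / (3 * E * I)
= 35000.0 * 4000.0^3 / (3 * 210000.0 * 719924369.13)
= 4.9388 mm

4.9388 mm


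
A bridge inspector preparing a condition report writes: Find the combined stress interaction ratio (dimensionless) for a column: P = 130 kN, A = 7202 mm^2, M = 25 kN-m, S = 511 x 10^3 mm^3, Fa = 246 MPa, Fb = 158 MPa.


f_a = P / A = 130000.0 / 7202 = 18.0505 MPa
f_b = M / S = 25000000.0 / 511000.0 = 48.9237 MPa
Ratio = f_a / Fa + f_b / Fb
= 18.0505 / 246 + 48.9237 / 158
= 0.383 (dimensionless)

0.383 (dimensionless)


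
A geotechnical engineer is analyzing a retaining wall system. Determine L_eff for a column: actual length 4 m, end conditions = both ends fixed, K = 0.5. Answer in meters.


L_eff = K * L
= 0.5 * 4
= 2.0 m

2.0 m


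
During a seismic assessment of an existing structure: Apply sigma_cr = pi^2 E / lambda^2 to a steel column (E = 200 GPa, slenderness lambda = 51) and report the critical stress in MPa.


sigma_cr = pi^2 * E / lambda^2
= 9.8696 * 200000.0 / 51^2
= 9.8696 * 200000.0 / 2601
= 758.9085 MPa

758.9085 MPa


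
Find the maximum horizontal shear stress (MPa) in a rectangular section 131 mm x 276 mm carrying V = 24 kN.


A = b * h = 131 * 276 = 36156 mm^2
V = 24 kN = 24000.0 N
tau_max = 1.5 * V / A = 1.5 * 24000.0 / 36156
= 0.9957 MPa

0.9957 MPa


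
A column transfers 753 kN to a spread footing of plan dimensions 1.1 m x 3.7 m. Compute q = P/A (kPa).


A = 1.1 * 3.7 = 4.07 m^2
q = P / A = 753 / 4.07
= 185.0123 kPa

185.0123 kPa


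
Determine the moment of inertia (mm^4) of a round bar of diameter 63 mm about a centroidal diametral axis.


r = d / 2 = 63 / 2 = 31.5 mm
I = pi * r^4 / 4 = pi * 31.5^4 / 4
= 773271.66 mm^4

773271.66 mm^4


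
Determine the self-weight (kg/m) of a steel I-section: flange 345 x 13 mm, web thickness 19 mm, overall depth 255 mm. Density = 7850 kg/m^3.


A_flanges = 2 * 345 * 13 = 8970 mm^2
A_web = (255 - 2 * 13) * 19 = 4351 mm^2
A_total = 8970 + 4351 = 13321 mm^2 = 0.013321 m^2
Weight = rho * A = 7850 * 0.013321 = 104.5699 kg/m

104.5699 kg/m


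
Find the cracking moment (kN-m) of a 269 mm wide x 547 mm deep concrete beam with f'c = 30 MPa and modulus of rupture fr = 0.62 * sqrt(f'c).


fr = 0.62 * sqrt(30) = 0.62 * 5.4772 = 3.3959 MPa
I = 269 * 547^3 / 12 = 3668875823.92 mm^4
y_t = 273.5 mm
M_cr = fr * I / y_t = 3.3959 * 3668875823.92 / 273.5 N-mm
= 45.5542 kN-m

45.5542 kN-m


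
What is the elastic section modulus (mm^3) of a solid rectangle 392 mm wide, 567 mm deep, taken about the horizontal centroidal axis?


S = b * h^2 / 6
= 392 * 567^2 / 6
= 392 * 321489 / 6
= 21003948.0 mm^3

21003948.0 mm^3


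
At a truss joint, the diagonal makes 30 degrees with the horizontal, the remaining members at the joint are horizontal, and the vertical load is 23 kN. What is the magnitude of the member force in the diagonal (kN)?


At the joint, only the diagonal has a vertical component, so vertical equilibrium gives:
F * sin(30) = 23
F = 23 / sin(30)
= 23 / 0.5
= 46.0 kN

46.0 kN


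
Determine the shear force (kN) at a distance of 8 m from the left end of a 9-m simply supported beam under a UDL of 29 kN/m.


R_A = w * L / 2 = 29 * 9 / 2 = 130.5 kN
V(x) = R_A - w * x = 130.5 - 29 * 8
= -101.5 kN

-101.5 kN


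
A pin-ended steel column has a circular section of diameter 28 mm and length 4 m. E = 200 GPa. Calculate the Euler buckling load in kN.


I = pi * d^4 / 64 = 30171.86 mm^4
L = 4000.0 mm
P_cr = pi^2 * E * I / L^2
= 9.8696 * 200000.0 * 30171.86 / 4000.0^2
= 3722.3 N = 3.7223 kN

3.7223 kN


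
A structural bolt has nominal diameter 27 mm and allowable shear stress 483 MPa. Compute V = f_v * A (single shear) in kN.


A = pi * d^2 / 4 = pi * 27^2 / 4 = 572.5553 mm^2
V = f_v * A / 1000 = 483 * 572.5553 / 1000
= 276.5442 kN

276.5442 kN


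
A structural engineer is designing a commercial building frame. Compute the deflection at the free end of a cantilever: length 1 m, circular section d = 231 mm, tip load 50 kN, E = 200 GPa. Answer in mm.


I = pi * d^4 / 64 = pi * 231^4 / 64 = 139771240.06 mm^4
L = 1000.0 mm, P = 50000.0 N, E = 200000.0 MPa
delta = P * L^3 / (3 * E * I)
= 50000.0 * 1000.0^3 / (3 * 200000.0 * 139771240.06)
= 0.5962 mm

0.5962 mm


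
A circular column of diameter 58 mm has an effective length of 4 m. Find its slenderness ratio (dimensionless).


Radius of gyration r = d / 4 = 58 / 4 = 14.5 mm
L_eff = 4000.0 mm
Slenderness ratio = L / r = 4000.0 / 14.5 = 275.86 (dimensionless)

275.86 (dimensionless)


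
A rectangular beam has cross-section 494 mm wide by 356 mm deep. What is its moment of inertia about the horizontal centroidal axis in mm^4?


I = b * h^3 / 12
= 494 * 356^3 / 12
= 494 * 45118016 / 12
= 1857358325.33 mm^4

1857358325.33 mm^4


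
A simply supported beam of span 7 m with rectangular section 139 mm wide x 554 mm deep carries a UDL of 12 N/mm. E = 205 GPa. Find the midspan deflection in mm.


I = 139 * 554^3 / 12 = 1969531124.67 mm^4
L = 7000.0 mm, w = 12 N/mm, E = 205000.0 MPa
delta = 5 * w * L^4 / (384 * E * I)
= 5 * 12 * 7000.0^4 / (384 * 205000.0 * 1969531124.67)
= 0.9292 mm

0.9292 mm


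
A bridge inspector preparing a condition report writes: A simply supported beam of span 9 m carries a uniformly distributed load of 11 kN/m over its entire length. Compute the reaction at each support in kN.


Total load = w * L = 11 * 9 = 99 kN
By symmetry, each reaction R = total / 2 = 99 / 2 = 49.5 kN

49.5 kN


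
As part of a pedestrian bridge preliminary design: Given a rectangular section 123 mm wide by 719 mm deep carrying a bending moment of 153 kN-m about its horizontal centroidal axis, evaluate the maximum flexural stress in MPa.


I = b * h^3 / 12 = 123 * 719^3 / 12 = 3809873329.75 mm^4
y = h / 2 = 719 / 2 = 359.5 mm
M = 153 kN-m = 153000000.0 N-mm
sigma = M * y / I = 153000000.0 * 359.5 / 3809873329.75
= 14.44 MPa

14.44 MPa


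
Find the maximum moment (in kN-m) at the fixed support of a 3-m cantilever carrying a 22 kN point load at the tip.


For a cantilever with a point load at the free end:
M_max = P * L = 22 * 3 = 66 kN-m

66 kN-m


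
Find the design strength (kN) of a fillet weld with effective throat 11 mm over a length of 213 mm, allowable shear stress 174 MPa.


Strength = throat * length * allowable stress
= 11 * 213 * 174 N
= 407682 N
= 407.68 kN

407.68 kN


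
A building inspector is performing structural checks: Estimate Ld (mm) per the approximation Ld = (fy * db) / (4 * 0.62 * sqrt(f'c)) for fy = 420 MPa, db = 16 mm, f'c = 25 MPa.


Ld = (fy * db) / (4 * 0.62 * sqrt(f'c))
= (420 * 16) / (4 * 0.62 * sqrt(25))
= 6720 / 12.4
= 541.94 mm

541.94 mm


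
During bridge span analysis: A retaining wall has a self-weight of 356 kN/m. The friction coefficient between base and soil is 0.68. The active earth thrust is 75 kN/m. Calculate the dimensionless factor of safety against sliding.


Resisting force = mu * W = 0.68 * 356 = 242.08 kN/m
FOS = Resisting / Driving = 242.08 / 75
= 3.2277 (dimensionless)

3.2277 (dimensionless)


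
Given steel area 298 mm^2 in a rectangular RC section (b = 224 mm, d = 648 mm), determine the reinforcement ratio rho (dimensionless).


rho = As / (b * d)
= 298 / (224 * 648)
= 298 / 145152
= 0.002053 (dimensionless)

0.002053 (dimensionless)


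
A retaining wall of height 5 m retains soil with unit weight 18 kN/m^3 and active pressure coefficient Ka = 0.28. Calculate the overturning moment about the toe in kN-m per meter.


Pa = 0.5 * Ka * gamma * H^2
= 0.5 * 0.28 * 18 * 5^2
= 63.0 kN/m
Arm = H / 3 = 5 / 3 = 1.6667 m
Mo = Pa * arm = Pa * H / 3 = 63.0 * 5 / 3 = 105.0 kN-m/m

105.0 kN-m/m


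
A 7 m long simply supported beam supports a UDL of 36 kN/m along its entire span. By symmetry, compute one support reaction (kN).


Total load = w * L = 36 * 7 = 252 kN
By symmetry, each reaction R = total / 2 = 252 / 2 = 126.0 kN

126.0 kN


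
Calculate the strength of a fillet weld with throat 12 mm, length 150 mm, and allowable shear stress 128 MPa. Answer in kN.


Strength = throat * length * allowable stress
= 12 * 150 * 128 N
= 230400 N
= 230.4 kN

230.4 kN


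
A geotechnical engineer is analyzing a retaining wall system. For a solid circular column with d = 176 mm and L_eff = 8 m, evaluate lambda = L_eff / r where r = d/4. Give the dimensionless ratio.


Radius of gyration r = d / 4 = 176 / 4 = 44.0 mm
L_eff = 8000.0 mm
Slenderness ratio = L / r = 8000.0 / 44.0 = 181.82 (dimensionless)

181.82 (dimensionless)


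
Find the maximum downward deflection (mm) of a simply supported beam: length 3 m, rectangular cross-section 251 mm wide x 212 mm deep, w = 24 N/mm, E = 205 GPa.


I = 251 * 212^3 / 12 = 199296677.33 mm^4
L = 3000.0 mm, w = 24 N/mm, E = 205000.0 MPa
delta = 5 * w * L^4 / (384 * E * I)
= 5 * 24 * 3000.0^4 / (384 * 205000.0 * 199296677.33)
= 0.6196 mm

0.6196 mm


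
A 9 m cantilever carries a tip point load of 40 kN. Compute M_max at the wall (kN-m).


For a cantilever with a point load at the free end:
M_max = P * L = 40 * 9 = 360 kN-m

360 kN-m


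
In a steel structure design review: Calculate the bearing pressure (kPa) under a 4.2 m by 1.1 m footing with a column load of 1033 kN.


A = 4.2 * 1.1 = 4.62 m^2
q = P / A = 1033 / 4.62
= 223.5931 kPa

223.5931 kPa


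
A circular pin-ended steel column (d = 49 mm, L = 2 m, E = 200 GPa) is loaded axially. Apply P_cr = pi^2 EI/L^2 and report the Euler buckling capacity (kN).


I = pi * d^4 / 64 = 282979.01 mm^4
L = 2000.0 mm
P_cr = pi^2 * E * I / L^2
= 9.8696 * 200000.0 * 282979.01 / 2000.0^2
= 139644.54 N = 139.6445 kN

139.6445 kN


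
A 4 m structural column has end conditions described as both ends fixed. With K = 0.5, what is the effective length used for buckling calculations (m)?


L_eff = K * L
= 0.5 * 4
= 2.0 m

2.0 m


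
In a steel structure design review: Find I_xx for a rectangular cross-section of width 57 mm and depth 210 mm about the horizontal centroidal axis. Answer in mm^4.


I = b * h^3 / 12
= 57 * 210^3 / 12
= 57 * 9261000 / 12
= 43989750.0 mm^4

43989750.0 mm^4


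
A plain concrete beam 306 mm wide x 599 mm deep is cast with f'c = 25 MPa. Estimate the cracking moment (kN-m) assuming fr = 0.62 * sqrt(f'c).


fr = 0.62 * sqrt(25) = 0.62 * 5.0 = 3.1 MPa
I = 306 * 599^3 / 12 = 5480505874.5 mm^4
y_t = 299.5 mm
M_cr = fr * I / y_t = 3.1 * 5480505874.5 / 299.5 N-mm
= 56.7264 kN-m

56.7264 kN-m


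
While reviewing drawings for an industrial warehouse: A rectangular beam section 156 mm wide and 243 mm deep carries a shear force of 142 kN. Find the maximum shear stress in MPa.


A = b * h = 156 * 243 = 37908 mm^2
V = 142 kN = 142000.0 N
tau_max = 1.5 * V / A = 1.5 * 142000.0 / 37908
= 5.6189 MPa

5.6189 MPa


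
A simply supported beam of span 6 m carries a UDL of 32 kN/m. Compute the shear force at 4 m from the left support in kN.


R_A = w * L / 2 = 32 * 6 / 2 = 96.0 kN
V(x) = R_A - w * x = 96.0 - 32 * 4
= -32.0 kN

-32.0 kN


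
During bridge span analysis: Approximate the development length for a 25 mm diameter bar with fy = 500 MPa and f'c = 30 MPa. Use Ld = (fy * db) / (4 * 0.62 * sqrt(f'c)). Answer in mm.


Ld = (fy * db) / (4 * 0.62 * sqrt(f'c))
= (500 * 25) / (4 * 0.62 * sqrt(30))
= 12500 / 13.5835
= 920.23 mm

920.23 mm


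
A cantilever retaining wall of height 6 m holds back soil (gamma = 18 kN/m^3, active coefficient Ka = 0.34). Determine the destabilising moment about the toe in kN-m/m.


Pa = 0.5 * Ka * gamma * H^2
= 0.5 * 0.34 * 18 * 6^2
= 110.16 kN/m
Arm = H / 3 = 6 / 3 = 2.0 m
Mo = Pa * arm = Pa * H / 3 = 110.16 * 6 / 3 = 220.32 kN-m/m

220.32 kN-m/m


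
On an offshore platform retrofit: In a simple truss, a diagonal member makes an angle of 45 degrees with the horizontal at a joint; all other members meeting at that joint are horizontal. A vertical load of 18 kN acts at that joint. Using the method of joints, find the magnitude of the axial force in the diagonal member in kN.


At the joint, only the diagonal has a vertical component, so vertical equilibrium gives:
F * sin(45) = 18
F = 18 / sin(45)
= 18 / 0.707107
= 25.46 kN

25.46 kN


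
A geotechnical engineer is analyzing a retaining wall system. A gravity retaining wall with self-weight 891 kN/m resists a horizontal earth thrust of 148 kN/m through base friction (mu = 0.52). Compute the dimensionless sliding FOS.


Resisting force = mu * W = 0.52 * 891 = 463.32 kN/m
FOS = Resisting / Driving = 463.32 / 148
= 3.1305 (dimensionless)

3.1305 (dimensionless)


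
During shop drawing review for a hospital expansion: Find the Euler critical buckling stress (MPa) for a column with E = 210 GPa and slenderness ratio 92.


sigma_cr = pi^2 * E / lambda^2
= 9.8696 * 210000.0 / 92^2
= 9.8696 * 210000.0 / 8464
= 244.8744 MPa

244.8744 MPa


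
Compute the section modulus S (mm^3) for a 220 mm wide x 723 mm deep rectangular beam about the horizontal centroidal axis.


S = b * h^2 / 6
= 220 * 723^2 / 6
= 220 * 522729 / 6
= 19166730.0 mm^3

19166730.0 mm^3


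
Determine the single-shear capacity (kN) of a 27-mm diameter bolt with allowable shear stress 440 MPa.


A = pi * d^2 / 4 = pi * 27^2 / 4 = 572.5553 mm^2
V = f_v * A / 1000 = 440 * 572.5553 / 1000
= 251.9243 kN

251.9243 kN


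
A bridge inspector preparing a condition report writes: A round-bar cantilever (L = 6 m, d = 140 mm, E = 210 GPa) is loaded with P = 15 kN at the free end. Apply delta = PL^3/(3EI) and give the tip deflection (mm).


I = pi * d^4 / 64 = pi * 140^4 / 64 = 18857409.9 mm^4
L = 6000.0 mm, P = 15000.0 N, E = 210000.0 MPa
delta = P * L^3 / (3 * E * I)
= 15000.0 * 6000.0^3 / (3 * 210000.0 * 18857409.9)
= 272.7234 mm

272.7234 mm


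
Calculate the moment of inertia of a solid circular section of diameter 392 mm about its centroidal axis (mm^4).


r = d / 2 = 392 / 2 = 196.0 mm
I = pi * r^4 / 4 = pi * 196.0^4 / 4
= 1159082014.14 mm^4

1159082014.14 mm^4


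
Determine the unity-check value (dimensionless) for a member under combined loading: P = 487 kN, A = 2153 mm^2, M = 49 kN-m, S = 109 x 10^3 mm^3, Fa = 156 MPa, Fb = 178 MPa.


f_a = P / A = 487000.0 / 2153 = 226.196 MPa
f_b = M / S = 49000000.0 / 109000.0 = 449.5413 MPa
Ratio = f_a / Fa + f_b / Fb
= 226.196 / 156 + 449.5413 / 178
= 3.9755 (dimensionless)

3.9755 (dimensionless)


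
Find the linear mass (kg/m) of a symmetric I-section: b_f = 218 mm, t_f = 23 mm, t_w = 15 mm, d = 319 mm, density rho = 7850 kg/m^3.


A_flanges = 2 * 218 * 23 = 10028 mm^2
A_web = (319 - 2 * 23) * 15 = 4095 mm^2
A_total = 10028 + 4095 = 14123 mm^2 = 0.014123 m^2
Weight = rho * A = 7850 * 0.014123 = 110.8655 kg/m

110.8655 kg/m


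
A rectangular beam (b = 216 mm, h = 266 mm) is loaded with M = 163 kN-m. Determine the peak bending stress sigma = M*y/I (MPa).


I = b * h^3 / 12 = 216 * 266^3 / 12 = 338779728.0 mm^4
y = h / 2 = 266 / 2 = 133.0 mm
M = 163 kN-m = 163000000.0 N-mm
sigma = M * y / I = 163000000.0 * 133.0 / 338779728.0
= 63.99 MPa

63.99 MPa


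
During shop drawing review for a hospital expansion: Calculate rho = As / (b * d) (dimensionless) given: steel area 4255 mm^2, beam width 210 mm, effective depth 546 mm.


rho = As / (b * d)
= 4255 / (210 * 546)
= 4255 / 114660
= 0.03711 (dimensionless)

0.03711 (dimensionless)


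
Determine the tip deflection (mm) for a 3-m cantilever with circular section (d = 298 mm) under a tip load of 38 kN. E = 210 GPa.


I = pi * d^4 / 64 = pi * 298^4 / 64 = 387110503.31 mm^4
L = 3000.0 mm, P = 38000.0 N, E = 210000.0 MPa
delta = P * L^3 / (3 * E * I)
= 38000.0 * 3000.0^3 / (3 * 210000.0 * 387110503.31)
= 4.207 mm

4.207 mm


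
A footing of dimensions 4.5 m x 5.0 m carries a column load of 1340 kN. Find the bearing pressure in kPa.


A = 4.5 * 5.0 = 22.5 m^2
q = P / A = 1340 / 22.5
= 59.5556 kPa

59.5556 kPa


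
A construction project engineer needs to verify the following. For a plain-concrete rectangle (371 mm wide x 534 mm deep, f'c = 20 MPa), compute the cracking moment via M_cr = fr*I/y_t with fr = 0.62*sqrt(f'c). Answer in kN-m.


fr = 0.62 * sqrt(20) = 0.62 * 4.4721 = 2.7727 MPa
I = 371 * 534^3 / 12 = 4707782982.0 mm^4
y_t = 267.0 mm
M_cr = fr * I / y_t = 2.7727 * 4707782982.0 / 267.0 N-mm
= 48.8891 kN-m

48.8891 kN-m


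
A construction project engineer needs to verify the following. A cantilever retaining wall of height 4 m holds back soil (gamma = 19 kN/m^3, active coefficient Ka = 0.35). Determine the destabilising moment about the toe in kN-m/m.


Pa = 0.5 * Ka * gamma * H^2
= 0.5 * 0.35 * 19 * 4^2
= 53.2 kN/m
Arm = H / 3 = 4 / 3 = 1.3333 m
Mo = Pa * arm = Pa * H / 3 = 53.2 * 4 / 3 = 70.9333 kN-m/m

70.9333 kN-m/m


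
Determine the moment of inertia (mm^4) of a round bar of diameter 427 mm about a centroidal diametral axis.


r = d / 2 = 427 / 2 = 213.5 mm
I = pi * r^4 / 4 = pi * 213.5^4 / 4
= 1631854369.94 mm^4

1631854369.94 mm^4


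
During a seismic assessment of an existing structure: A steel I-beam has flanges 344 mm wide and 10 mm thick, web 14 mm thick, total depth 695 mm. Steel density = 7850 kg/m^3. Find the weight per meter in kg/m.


A_flanges = 2 * 344 * 10 = 6880 mm^2
A_web = (695 - 2 * 10) * 14 = 9450 mm^2
A_total = 6880 + 9450 = 16330 mm^2 = 0.016330 m^2
Weight = rho * A = 7850 * 0.016330 = 128.1905 kg/m

128.1905 kg/m


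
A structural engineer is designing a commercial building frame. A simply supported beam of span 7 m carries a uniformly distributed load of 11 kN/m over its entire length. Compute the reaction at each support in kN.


Total load = w * L = 11 * 7 = 77 kN
By symmetry, each reaction R = total / 2 = 77 / 2 = 38.5 kN

38.5 kN


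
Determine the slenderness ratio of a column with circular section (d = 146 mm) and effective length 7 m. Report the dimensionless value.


Radius of gyration r = d / 4 = 146 / 4 = 36.5 mm
L_eff = 7000.0 mm
Slenderness ratio = L / r = 7000.0 / 36.5 = 191.78 (dimensionless)

191.78 (dimensionless)


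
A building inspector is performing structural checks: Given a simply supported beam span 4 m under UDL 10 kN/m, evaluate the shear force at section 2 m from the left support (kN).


R_A = w * L / 2 = 10 * 4 / 2 = 20.0 kN
V(x) = R_A - w * x = 20.0 - 10 * 2
= 0.0 kN

0.0 kN


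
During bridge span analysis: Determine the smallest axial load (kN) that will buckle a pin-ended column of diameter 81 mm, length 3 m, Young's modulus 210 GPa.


I = pi * d^4 / 64 = 2113050.98 mm^4
L = 3000.0 mm
P_cr = pi^2 * E * I / L^2
= 9.8696 * 210000.0 * 2113050.98 / 3000.0^2
= 486616.13 N = 486.6161 kN

486.6161 kN


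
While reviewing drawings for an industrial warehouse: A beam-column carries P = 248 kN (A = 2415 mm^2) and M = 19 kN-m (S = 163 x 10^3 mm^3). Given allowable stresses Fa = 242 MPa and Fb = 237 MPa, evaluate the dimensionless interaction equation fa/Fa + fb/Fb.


f_a = P / A = 248000.0 / 2415 = 102.6915 MPa
f_b = M / S = 19000000.0 / 163000.0 = 116.5644 MPa
Ratio = f_a / Fa + f_b / Fb
= 102.6915 / 242 + 116.5644 / 237
= 0.9162 (dimensionless)

0.9162 (dimensionless)


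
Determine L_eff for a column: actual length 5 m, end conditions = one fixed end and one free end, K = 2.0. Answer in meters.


L_eff = K * L
= 2.0 * 5
= 10.0 m

10.0 m


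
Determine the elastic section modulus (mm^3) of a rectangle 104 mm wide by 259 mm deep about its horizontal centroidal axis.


S = b * h^2 / 6
= 104 * 259^2 / 6
= 104 * 67081 / 6
= 1162737.33 mm^3

1162737.33 mm^3


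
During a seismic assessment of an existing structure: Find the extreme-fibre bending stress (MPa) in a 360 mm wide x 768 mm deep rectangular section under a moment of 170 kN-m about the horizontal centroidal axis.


I = b * h^3 / 12 = 360 * 768^3 / 12 = 13589544960.0 mm^4
y = h / 2 = 768 / 2 = 384.0 mm
M = 170 kN-m = 170000000.0 N-mm
sigma = M * y / I = 170000000.0 * 384.0 / 13589544960.0
= 4.8 MPa

4.8 MPa


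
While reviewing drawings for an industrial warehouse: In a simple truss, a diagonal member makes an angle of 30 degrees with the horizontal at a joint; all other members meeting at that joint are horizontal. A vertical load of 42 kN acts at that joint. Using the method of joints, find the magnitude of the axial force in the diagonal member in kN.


At the joint, only the diagonal has a vertical component, so vertical equilibrium gives:
F * sin(30) = 42
F = 42 / sin(30)
= 42 / 0.5
= 84.0 kN

84.0 kN


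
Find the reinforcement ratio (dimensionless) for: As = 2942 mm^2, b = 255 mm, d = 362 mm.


rho = As / (b * d)
= 2942 / (255 * 362)
= 2942 / 92310
= 0.031871 (dimensionless)

0.031871 (dimensionless)


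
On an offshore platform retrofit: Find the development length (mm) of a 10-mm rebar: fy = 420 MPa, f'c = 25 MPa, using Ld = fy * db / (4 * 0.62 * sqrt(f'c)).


Ld = (fy * db) / (4 * 0.62 * sqrt(f'c))
= (420 * 10) / (4 * 0.62 * sqrt(25))
= 4200 / 12.4
= 338.71 mm

338.71 mm


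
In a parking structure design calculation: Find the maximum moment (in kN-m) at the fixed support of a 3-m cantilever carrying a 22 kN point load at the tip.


For a cantilever with a point load at the free end:
M_max = P * L = 22 * 3 = 66 kN-m

66 kN-m


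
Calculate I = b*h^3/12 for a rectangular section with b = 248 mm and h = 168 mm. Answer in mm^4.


I = b * h^3 / 12
= 248 * 168^3 / 12
= 248 * 4741632 / 12
= 97993728.0 mm^4

97993728.0 mm^4


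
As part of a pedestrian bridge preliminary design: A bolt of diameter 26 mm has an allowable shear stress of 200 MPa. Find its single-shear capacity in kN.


A = pi * d^2 / 4 = pi * 26^2 / 4 = 530.9292 mm^2
V = f_v * A / 1000 = 200 * 530.9292 / 1000
= 106.1858 kN

106.1858 kN


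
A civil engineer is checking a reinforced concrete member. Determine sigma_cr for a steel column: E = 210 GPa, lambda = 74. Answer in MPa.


sigma_cr = pi^2 * E / lambda^2
= 9.8696 * 210000.0 / 74^2
= 9.8696 * 210000.0 / 5476
= 378.491 MPa

378.491 MPa


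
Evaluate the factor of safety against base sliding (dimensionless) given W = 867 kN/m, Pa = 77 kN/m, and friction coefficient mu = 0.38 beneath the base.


Resisting force = mu * W = 0.38 * 867 = 329.46 kN/m
FOS = Resisting / Driving = 329.46 / 77
= 4.2787 (dimensionless)

4.2787 (dimensionless)


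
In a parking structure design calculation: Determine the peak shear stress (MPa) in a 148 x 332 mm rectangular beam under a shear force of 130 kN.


A = b * h = 148 * 332 = 49136 mm^2
V = 130 kN = 130000.0 N
tau_max = 1.5 * V / A = 1.5 * 130000.0 / 49136
= 3.9686 MPa

3.9686 MPa


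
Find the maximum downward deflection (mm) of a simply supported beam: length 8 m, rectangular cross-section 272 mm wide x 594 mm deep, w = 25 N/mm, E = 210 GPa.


I = 272 * 594^3 / 12 = 4750583904.0 mm^4
L = 8000.0 mm, w = 25 N/mm, E = 210000.0 MPa
delta = 5 * w * L^4 / (384 * E * I)
= 5 * 25 * 8000.0^4 / (384 * 210000.0 * 4750583904.0)
= 1.3365 mm

1.3365 mm


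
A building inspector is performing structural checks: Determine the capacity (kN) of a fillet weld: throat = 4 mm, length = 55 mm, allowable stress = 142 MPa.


Strength = throat * length * allowable stress
= 4 * 55 * 142 N
= 31240 N
= 31.24 kN

31.24 kN


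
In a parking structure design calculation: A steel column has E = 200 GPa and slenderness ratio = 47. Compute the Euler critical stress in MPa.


sigma_cr = pi^2 * E / lambda^2
= 9.8696 * 200000.0 / 47^2
= 9.8696 * 200000.0 / 2209
= 893.5812 MPa

893.5812 MPa


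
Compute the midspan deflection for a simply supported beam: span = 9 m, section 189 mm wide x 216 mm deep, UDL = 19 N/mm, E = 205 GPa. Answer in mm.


I = 189 * 216^3 / 12 = 158723712.0 mm^4
L = 9000.0 mm, w = 19 N/mm, E = 205000.0 MPa
delta = 5 * w * L^4 / (384 * E * I)
= 5 * 19 * 9000.0^4 / (384 * 205000.0 * 158723712.0)
= 49.8846 mm

49.8846 mm


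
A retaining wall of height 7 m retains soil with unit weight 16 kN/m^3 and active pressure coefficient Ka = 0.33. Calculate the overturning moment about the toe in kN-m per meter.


Pa = 0.5 * Ka * gamma * H^2
= 0.5 * 0.33 * 16 * 7^2
= 129.36 kN/m
Arm = H / 3 = 7 / 3 = 2.3333 m
Mo = Pa * arm = Pa * H / 3 = 129.36 * 7 / 3 = 301.84 kN-m/m

301.84 kN-m/m


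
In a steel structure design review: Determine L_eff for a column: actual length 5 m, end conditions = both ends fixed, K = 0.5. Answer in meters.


L_eff = K * L
= 0.5 * 5
= 2.5 m

2.5 m


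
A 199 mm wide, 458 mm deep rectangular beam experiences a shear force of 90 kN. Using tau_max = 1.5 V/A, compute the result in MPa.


A = b * h = 199 * 458 = 91142 mm^2
V = 90 kN = 90000.0 N
tau_max = 1.5 * V / A = 1.5 * 90000.0 / 91142
= 1.4812 MPa

1.4812 MPa


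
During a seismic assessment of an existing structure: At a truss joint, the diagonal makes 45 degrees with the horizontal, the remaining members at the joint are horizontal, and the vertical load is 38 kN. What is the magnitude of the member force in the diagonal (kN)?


At the joint, only the diagonal has a vertical component, so vertical equilibrium gives:
F * sin(45) = 38
F = 38 / sin(45)
= 38 / 0.707107
= 53.74 kN

53.74 kN


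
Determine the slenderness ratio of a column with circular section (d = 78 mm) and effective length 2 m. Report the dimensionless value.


Radius of gyration r = d / 4 = 78 / 4 = 19.5 mm
L_eff = 2000.0 mm
Slenderness ratio = L / r = 2000.0 / 19.5 = 102.56 (dimensionless)

102.56 (dimensionless)


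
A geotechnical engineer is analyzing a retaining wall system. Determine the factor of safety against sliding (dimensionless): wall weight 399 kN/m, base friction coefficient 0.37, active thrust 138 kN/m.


Resisting force = mu * W = 0.37 * 399 = 147.63 kN/m
FOS = Resisting / Driving = 147.63 / 138
= 1.0698 (dimensionless)

1.0698 (dimensionless)


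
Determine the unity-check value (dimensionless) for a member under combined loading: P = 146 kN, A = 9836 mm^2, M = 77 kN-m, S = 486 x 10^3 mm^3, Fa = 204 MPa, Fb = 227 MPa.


f_a = P / A = 146000.0 / 9836 = 14.8434 MPa
f_b = M / S = 77000000.0 / 486000.0 = 158.4362 MPa
Ratio = f_a / Fa + f_b / Fb
= 14.8434 / 204 + 158.4362 / 227
= 0.7707 (dimensionless)

0.7707 (dimensionless)
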